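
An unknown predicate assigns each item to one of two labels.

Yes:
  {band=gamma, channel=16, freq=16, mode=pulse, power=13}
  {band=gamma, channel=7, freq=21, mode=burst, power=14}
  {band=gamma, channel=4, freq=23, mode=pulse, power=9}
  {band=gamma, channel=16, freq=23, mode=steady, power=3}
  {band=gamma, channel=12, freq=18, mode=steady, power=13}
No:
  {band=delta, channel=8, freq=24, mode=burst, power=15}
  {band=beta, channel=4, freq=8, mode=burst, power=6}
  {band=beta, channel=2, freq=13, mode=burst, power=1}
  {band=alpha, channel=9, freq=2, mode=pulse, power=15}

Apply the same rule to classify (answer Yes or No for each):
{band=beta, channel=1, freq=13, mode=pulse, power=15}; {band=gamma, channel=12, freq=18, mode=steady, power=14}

No, Yes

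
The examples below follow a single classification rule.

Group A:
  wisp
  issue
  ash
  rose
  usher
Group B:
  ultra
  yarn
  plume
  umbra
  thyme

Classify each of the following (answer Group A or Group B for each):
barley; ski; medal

Group B, Group A, Group B

One predicate separates the groups cleanly: contains 's'.
barley → no 's' → Group B.
ski → has 's' → Group A.
medal → no 's' → Group B.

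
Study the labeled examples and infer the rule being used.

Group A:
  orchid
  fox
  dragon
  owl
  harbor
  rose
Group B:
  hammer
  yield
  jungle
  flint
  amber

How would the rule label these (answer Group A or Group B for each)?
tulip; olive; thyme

Looking at the examples, the only property every 'Group A' case has and every 'Group B' case lacks is: contains 'o'.
tulip: no 'o', lacks this property → Group B. olive: has 'o', has this property → Group A. thyme: no 'o', lacks this property → Group B.

Group B, Group A, Group B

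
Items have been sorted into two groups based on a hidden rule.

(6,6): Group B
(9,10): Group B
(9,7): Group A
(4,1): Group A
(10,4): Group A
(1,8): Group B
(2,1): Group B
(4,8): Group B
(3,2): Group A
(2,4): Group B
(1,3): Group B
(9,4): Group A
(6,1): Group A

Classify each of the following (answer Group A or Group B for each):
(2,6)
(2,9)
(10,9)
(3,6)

Group B, Group B, Group A, Group B

The pattern is that an item is 'Group A' exactly when: first > second AND sum ≥ 4.
(2,6): Group B (2 < 6, 2+6 = 8).
(2,9): Group B (2 < 9, 2+9 = 11).
(10,9): Group A (10 > 9, 10+9 = 19).
(3,6): Group B (3 < 6, 3+6 = 9).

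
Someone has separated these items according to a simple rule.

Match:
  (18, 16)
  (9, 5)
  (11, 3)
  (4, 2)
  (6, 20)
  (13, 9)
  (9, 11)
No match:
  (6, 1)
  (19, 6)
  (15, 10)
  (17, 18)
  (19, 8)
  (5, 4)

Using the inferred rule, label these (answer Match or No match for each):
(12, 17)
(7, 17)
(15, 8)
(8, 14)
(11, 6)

No match, Match, No match, Match, No match

Rule: sum is even. This holds for each 'Match' example and fails for each 'No match' one.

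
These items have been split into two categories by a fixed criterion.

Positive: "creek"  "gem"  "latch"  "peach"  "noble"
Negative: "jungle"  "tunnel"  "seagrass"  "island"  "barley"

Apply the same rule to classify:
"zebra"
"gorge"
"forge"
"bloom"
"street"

All 'Positive' examples share one property — odd length — and every 'Negative' example lacks it.
"zebra": Positive (length 5). "gorge": Positive (length 5). "forge": Positive (length 5). "bloom": Positive (length 5). "street": Negative (length 6).

Positive, Positive, Positive, Positive, Negative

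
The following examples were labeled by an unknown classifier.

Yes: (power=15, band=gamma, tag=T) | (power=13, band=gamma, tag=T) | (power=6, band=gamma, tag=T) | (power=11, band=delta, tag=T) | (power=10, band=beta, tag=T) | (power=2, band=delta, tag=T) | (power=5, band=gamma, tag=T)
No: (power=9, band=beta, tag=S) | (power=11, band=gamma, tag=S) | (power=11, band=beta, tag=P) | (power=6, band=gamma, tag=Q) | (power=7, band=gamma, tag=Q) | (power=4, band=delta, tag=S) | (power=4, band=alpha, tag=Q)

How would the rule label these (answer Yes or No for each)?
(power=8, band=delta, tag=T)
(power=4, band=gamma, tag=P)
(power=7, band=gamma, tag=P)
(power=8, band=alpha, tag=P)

'Yes' ⟺ tag is T.

Yes, No, No, No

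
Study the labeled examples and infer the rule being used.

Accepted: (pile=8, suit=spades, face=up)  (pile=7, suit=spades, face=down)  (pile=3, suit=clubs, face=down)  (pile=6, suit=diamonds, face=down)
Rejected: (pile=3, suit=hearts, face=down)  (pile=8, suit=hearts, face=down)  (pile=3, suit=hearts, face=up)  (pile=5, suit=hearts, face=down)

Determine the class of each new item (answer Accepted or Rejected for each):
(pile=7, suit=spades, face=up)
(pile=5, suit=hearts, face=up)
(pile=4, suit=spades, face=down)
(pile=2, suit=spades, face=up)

Accepted, Rejected, Accepted, Accepted

Rule: suit is not hearts. This holds for each 'Accepted' example and fails for each 'Rejected' one.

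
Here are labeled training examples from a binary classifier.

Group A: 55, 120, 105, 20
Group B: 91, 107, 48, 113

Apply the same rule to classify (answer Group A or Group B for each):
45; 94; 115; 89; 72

Group A, Group B, Group A, Group B, Group B

Comparing the two groups points to one rule — multiple of 5.
Group A: 45, since 45 = 5·9. Group B: 94, since 94 = 5·18 + 4. Group A: 115, since 115 = 5·23. Group B: 89, since 89 = 5·17 + 4. Group B: 72, since 72 = 5·14 + 2.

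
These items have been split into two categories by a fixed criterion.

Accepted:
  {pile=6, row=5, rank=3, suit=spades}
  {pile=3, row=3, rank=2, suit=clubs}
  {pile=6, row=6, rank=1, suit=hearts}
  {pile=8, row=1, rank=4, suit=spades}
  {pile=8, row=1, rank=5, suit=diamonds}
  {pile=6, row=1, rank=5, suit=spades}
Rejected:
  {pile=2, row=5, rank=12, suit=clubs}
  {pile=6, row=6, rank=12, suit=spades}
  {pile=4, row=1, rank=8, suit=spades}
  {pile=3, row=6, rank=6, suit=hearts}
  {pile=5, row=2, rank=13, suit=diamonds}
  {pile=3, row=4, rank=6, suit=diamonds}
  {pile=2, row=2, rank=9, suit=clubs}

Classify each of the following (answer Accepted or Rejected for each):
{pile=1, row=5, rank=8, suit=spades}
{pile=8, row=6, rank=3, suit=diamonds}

Rejected, Accepted

A rule that fits every label: rank ≤ 5 — true of each 'Accepted' example, false of each 'Rejected' one.
{pile=1, row=5, rank=8, suit=spades}: rank = 8, does not satisfy this → Rejected. {pile=8, row=6, rank=3, suit=diamonds}: rank = 3, passes → Accepted.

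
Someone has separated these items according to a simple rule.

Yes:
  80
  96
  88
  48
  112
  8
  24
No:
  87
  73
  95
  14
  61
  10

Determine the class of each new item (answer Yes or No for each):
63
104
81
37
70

No, Yes, No, No, No

The rule appears to be: multiple of 4.
63: No (63 = 4·15 + 3).
104: Yes (104 = 4·26).
81: No (81 = 4·20 + 1).
37: No (37 = 4·9 + 1).
70: No (70 = 4·17 + 2).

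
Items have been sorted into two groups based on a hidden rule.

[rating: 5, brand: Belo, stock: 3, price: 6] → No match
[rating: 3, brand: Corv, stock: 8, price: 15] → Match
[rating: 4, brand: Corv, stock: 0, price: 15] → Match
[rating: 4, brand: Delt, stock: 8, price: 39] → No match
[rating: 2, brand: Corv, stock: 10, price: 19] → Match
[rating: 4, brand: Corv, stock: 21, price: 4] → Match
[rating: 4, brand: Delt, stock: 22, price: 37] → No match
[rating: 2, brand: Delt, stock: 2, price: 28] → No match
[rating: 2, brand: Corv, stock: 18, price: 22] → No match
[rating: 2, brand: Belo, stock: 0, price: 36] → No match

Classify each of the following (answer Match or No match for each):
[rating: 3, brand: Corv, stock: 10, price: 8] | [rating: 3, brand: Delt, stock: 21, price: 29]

The simplest hypothesis consistent with all the labels is: brand is Corv AND price ≤ 19.
[rating: 3, brand: Corv, stock: 10, price: 8]: Match (brand is Corv, price = 8).
[rating: 3, brand: Delt, stock: 21, price: 29]: No match (brand is Delt, price = 29).

Match, No match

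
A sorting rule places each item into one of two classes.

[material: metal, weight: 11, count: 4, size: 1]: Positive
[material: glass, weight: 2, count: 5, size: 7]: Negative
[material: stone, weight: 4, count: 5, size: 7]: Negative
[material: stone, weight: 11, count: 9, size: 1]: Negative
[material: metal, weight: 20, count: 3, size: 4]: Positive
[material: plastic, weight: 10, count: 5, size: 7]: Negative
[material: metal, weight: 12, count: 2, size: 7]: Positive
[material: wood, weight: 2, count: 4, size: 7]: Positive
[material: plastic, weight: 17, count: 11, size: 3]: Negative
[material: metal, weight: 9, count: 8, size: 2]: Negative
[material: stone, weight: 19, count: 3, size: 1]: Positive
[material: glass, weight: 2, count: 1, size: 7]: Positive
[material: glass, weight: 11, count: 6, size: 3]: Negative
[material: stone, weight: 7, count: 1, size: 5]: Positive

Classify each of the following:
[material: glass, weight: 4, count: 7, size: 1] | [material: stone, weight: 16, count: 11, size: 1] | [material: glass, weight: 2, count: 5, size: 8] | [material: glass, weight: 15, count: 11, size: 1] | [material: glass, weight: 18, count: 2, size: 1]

Negative, Negative, Negative, Negative, Positive

One predicate separates the groups cleanly: count ≤ 4.
[material: glass, weight: 4, count: 7, size: 1] → count = 7 → Negative. [material: stone, weight: 16, count: 11, size: 1] → count = 11 → Negative. [material: glass, weight: 2, count: 5, size: 8] → count = 5 → Negative. [material: glass, weight: 15, count: 11, size: 1] → count = 11 → Negative. [material: glass, weight: 18, count: 2, size: 1] → count = 2 → Positive.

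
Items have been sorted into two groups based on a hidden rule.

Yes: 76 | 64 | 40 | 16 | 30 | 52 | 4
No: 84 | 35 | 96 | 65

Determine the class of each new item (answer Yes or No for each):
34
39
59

Yes, No, No

The distinguishing property — even AND at most 76 — holds for all the 'Yes' cases and none of the 'No' cases.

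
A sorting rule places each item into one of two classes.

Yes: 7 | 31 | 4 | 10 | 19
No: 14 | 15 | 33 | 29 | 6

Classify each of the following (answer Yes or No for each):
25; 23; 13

The pattern is that an item is 'Yes' exactly when: ≡ 1 (mod 3).
25: 25 mod 3 = 1 — matches, so Yes.
23: 23 mod 3 = 2 — doesn't qualify, so No.
13: 13 mod 3 = 1 — matches, so Yes.

Yes, No, Yes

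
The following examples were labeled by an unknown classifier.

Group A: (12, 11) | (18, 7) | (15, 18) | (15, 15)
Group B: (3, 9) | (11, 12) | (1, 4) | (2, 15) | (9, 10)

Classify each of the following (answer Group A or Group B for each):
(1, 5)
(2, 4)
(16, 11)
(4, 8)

Rule: first ≥ 12. This holds for each 'Group A' example and fails for each 'Group B' one.

Group B, Group B, Group A, Group B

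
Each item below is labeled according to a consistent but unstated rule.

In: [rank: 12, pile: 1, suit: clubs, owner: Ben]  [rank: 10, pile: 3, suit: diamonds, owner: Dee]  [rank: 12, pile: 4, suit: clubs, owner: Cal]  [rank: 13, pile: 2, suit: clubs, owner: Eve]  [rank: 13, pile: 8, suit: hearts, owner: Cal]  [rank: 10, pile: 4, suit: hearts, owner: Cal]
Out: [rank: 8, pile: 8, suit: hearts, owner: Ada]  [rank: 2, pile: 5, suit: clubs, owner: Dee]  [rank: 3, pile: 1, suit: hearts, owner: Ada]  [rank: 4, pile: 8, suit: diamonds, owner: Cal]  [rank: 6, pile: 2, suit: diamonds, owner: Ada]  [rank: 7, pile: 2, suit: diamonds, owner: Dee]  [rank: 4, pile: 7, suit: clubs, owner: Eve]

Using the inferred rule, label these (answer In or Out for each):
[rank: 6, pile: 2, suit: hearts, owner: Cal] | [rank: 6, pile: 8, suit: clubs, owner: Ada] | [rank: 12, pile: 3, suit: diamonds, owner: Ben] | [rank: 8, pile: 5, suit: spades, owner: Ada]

Out, Out, In, Out

The distinguishing property — rank ≥ 10 — holds for all the 'In' cases and none of the 'Out' cases.
[rank: 6, pile: 2, suit: hearts, owner: Cal] — rank = 6, hence Out.
[rank: 6, pile: 8, suit: clubs, owner: Ada] — rank = 6, hence Out.
[rank: 12, pile: 3, suit: diamonds, owner: Ben] — rank = 12, hence In.
[rank: 8, pile: 5, suit: spades, owner: Ada] — rank = 8, hence Out.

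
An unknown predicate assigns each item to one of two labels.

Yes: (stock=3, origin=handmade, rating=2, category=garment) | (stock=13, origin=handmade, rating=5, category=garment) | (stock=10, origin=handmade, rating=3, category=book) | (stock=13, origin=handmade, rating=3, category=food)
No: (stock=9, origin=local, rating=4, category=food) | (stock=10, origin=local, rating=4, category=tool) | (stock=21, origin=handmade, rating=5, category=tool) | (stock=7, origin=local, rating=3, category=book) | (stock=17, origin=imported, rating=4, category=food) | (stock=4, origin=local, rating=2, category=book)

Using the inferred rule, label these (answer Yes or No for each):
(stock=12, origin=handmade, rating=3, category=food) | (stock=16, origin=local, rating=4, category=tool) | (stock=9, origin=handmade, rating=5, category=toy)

Every 'Yes' example satisfies: origin is handmade AND stock ≤ 13. None of the 'No' examples do.
(stock=12, origin=handmade, rating=3, category=food): origin is handmade, stock = 12 — checks out, so Yes.
(stock=16, origin=local, rating=4, category=tool): origin is local, stock = 16 — doesn't qualify, so No.
(stock=9, origin=handmade, rating=5, category=toy): origin is handmade, stock = 9 — checks out, so Yes.

Yes, No, Yes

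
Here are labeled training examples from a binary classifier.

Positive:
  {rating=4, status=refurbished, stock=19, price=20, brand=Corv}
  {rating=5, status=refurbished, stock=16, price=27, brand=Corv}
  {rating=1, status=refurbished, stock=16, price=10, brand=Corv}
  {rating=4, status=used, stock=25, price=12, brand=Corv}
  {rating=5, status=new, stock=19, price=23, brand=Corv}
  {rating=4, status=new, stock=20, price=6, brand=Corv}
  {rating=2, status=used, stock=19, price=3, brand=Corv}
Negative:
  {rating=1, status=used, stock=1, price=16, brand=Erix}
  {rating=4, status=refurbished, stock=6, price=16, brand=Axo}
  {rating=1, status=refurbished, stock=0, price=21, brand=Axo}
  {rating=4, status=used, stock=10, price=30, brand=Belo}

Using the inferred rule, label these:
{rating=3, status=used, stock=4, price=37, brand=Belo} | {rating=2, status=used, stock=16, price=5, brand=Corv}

Every 'Positive' example satisfies: brand is Corv. None of the 'Negative' examples do.
{rating=3, status=used, stock=4, price=37, brand=Belo}: Negative (brand is Belo).
{rating=2, status=used, stock=16, price=5, brand=Corv}: Positive (brand is Corv).

Negative, Positive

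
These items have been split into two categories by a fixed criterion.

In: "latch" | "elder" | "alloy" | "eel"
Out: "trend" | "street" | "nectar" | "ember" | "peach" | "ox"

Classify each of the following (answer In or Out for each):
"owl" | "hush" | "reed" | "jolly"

In, Out, Out, In

Rule: contains 'l'. This holds for each 'In' example and fails for each 'Out' one.
"owl": has 'l', passes → In.
"hush": no 'l', doesn't qualify → Out.
"reed": no 'l', doesn't qualify → Out.
"jolly": has 'l', passes → In.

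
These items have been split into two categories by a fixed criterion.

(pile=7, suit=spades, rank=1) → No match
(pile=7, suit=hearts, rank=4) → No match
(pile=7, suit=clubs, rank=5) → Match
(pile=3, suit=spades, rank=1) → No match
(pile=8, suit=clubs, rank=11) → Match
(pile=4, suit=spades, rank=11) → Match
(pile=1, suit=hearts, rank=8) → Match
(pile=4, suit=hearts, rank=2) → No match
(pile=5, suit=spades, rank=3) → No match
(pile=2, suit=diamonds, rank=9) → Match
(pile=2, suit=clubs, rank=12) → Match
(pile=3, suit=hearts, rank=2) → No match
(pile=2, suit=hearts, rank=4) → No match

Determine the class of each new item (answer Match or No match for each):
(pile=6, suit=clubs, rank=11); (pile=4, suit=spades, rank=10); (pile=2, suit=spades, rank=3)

Match, Match, No match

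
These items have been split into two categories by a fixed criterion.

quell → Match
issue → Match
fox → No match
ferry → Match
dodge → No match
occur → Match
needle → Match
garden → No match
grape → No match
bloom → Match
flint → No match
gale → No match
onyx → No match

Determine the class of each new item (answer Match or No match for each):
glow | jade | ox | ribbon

A rule that fits every label: has a double letter — true of each 'Match' example, false of each 'No match' one.
glow: No match (no doubled letter).
jade: No match (no doubled letter).
ox: No match (no doubled letter).
ribbon: Match ('bb' doubled).

No match, No match, No match, Match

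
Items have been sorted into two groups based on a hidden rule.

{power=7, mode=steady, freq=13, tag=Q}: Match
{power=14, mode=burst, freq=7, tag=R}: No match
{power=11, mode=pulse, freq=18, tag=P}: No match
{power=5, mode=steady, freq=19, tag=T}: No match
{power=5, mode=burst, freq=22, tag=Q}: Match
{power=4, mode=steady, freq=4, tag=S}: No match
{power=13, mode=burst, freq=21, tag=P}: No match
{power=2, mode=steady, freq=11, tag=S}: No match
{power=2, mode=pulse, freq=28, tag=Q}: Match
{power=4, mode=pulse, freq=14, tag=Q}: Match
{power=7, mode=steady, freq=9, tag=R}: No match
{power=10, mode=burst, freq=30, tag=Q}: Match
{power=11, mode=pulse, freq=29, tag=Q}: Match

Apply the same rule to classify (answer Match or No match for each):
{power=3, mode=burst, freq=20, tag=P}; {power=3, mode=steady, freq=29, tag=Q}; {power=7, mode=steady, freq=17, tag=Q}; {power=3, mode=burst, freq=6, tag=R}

No match, Match, Match, No match

The pattern is that an item is 'Match' exactly when: tag is Q.
{power=3, mode=burst, freq=20, tag=P} → tag is P → No match.
{power=3, mode=steady, freq=29, tag=Q} → tag is Q → Match.
{power=7, mode=steady, freq=17, tag=Q} → tag is Q → Match.
{power=3, mode=burst, freq=6, tag=R} → tag is R → No match.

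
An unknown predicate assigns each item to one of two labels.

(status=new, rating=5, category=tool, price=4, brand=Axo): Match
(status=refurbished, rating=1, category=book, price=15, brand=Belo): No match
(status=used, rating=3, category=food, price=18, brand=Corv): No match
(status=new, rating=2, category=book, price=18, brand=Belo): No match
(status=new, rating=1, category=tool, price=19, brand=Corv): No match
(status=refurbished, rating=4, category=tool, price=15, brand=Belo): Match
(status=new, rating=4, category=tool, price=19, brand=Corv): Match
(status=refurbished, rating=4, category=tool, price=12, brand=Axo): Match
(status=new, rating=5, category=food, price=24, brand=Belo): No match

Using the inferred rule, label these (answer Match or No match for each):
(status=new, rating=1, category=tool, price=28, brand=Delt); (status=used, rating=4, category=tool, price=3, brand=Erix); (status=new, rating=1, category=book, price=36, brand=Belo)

The distinguishing property — category is tool AND rating ≥ 2 — holds for all the 'Match' cases and none of the 'No match' cases.
No match: (status=new, rating=1, category=tool, price=28, brand=Delt), since category is tool, rating = 1. Match: (status=used, rating=4, category=tool, price=3, brand=Erix), since category is tool, rating = 4. No match: (status=new, rating=1, category=book, price=36, brand=Belo), since category is book, rating = 1.

No match, Match, No match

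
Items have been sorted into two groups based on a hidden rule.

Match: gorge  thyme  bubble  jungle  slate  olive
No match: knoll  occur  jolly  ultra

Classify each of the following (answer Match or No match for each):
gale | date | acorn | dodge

Match, Match, No match, Match

All 'Match' examples share one property — contains 'e' — and every 'No match' example lacks it.
gale: has 'e', meets the rule → Match.
date: has 'e', meets the rule → Match.
acorn: no 'e', doesn't qualify → No match.
dodge: has 'e', meets the rule → Match.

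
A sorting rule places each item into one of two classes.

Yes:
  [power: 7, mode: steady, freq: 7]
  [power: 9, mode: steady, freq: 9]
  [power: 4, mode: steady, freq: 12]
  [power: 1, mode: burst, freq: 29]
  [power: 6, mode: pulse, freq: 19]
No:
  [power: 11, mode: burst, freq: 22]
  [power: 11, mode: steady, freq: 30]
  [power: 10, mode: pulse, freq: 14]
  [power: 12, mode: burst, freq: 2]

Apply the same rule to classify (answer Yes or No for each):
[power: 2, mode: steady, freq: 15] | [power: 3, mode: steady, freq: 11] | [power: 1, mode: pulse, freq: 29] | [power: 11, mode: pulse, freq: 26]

The distinguishing property — power ≤ 9 — holds for all the 'Yes' cases and none of the 'No' cases.
[power: 2, mode: steady, freq: 15]: power = 2, passes → Yes. [power: 3, mode: steady, freq: 11]: power = 3, passes → Yes. [power: 1, mode: pulse, freq: 29]: power = 1, passes → Yes. [power: 11, mode: pulse, freq: 26]: power = 11, lacks this property → No.

Yes, Yes, Yes, No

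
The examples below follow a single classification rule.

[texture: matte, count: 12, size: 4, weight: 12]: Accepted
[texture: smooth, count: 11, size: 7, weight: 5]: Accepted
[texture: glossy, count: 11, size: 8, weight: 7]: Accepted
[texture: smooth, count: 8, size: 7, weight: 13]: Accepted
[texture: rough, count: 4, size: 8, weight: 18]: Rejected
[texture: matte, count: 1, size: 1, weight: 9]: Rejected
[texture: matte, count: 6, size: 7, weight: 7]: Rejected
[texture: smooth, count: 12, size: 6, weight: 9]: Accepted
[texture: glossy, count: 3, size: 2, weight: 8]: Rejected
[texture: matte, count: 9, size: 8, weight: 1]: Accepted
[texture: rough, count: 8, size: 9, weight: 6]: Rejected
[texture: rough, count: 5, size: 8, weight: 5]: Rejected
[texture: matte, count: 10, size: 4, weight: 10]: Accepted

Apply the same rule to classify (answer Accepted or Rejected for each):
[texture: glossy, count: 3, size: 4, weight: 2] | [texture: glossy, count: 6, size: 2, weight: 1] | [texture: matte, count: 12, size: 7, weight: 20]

Rejected, Rejected, Accepted

All 'Accepted' examples share one property — size ≤ 8 AND count ≥ 8 — and every 'Rejected' example lacks it.
[texture: glossy, count: 3, size: 4, weight: 2] — size = 4, count = 3, hence Rejected.
[texture: glossy, count: 6, size: 2, weight: 1] — size = 2, count = 6, hence Rejected.
[texture: matte, count: 12, size: 7, weight: 20] — size = 7, count = 12, hence Accepted.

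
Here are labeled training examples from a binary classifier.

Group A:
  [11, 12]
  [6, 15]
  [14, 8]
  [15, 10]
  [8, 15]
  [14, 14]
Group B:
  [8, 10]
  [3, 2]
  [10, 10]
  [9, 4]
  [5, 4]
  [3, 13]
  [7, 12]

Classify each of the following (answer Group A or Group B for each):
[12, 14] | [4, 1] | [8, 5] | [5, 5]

The classifier is using: sum ≥ 21.
[12, 14]: 12+14 = 26 — meets the rule, so Group A.
[4, 1]: 4+1 = 5 — lacks this property, so Group B.
[8, 5]: 8+5 = 13 — lacks this property, so Group B.
[5, 5]: 5+5 = 10 — lacks this property, so Group B.

Group A, Group B, Group B, Group B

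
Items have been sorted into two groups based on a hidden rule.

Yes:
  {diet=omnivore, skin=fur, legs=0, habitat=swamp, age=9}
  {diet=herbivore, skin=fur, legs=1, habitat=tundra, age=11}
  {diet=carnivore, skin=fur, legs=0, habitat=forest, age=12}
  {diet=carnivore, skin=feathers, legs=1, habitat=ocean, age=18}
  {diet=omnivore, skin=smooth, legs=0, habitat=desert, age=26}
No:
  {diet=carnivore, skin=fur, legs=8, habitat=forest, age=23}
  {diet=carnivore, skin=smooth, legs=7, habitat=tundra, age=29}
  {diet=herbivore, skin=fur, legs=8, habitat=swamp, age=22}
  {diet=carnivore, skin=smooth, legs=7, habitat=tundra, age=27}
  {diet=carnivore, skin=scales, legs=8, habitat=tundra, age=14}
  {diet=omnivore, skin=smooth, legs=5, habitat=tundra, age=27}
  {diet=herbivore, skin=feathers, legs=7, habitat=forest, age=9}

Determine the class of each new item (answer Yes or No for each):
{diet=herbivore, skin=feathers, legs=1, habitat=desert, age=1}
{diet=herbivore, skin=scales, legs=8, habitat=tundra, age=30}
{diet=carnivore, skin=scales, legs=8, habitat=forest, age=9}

The distinguishing property — legs ≤ 1 — holds for all the 'Yes' cases and none of the 'No' cases.
{diet=herbivore, skin=feathers, legs=1, habitat=desert, age=1} — legs = 1, hence Yes.
{diet=herbivore, skin=scales, legs=8, habitat=tundra, age=30} — legs = 8, hence No.
{diet=carnivore, skin=scales, legs=8, habitat=forest, age=9} — legs = 8, hence No.

Yes, No, No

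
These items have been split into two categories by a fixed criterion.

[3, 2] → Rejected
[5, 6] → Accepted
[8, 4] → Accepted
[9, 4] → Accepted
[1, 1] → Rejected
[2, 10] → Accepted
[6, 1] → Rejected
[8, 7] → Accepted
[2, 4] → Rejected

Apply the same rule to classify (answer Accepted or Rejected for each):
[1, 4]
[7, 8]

Rejected, Accepted

The classifier is using: sum ≥ 11.
[1, 4] — 1+4 = 5, hence Rejected.
[7, 8] — 7+8 = 15, hence Accepted.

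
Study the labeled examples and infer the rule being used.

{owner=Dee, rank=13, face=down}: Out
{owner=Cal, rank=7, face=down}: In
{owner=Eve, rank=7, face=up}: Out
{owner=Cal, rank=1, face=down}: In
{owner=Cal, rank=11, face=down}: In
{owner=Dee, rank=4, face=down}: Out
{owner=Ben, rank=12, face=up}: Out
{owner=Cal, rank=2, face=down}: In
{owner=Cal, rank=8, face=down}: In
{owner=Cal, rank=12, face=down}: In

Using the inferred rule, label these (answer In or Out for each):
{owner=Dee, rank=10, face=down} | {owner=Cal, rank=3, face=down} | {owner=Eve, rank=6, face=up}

Out, In, Out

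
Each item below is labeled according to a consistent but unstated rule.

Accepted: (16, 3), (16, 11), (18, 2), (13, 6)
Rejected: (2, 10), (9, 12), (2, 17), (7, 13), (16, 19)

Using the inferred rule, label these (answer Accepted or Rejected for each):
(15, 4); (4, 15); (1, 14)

Accepted, Rejected, Rejected

The common property of the 'Accepted' items is: first > second. No 'Rejected' item has it.
Accepted: (15, 4), since 15 > 4.
Rejected: (4, 15), since 4 < 15.
Rejected: (1, 14), since 1 < 14.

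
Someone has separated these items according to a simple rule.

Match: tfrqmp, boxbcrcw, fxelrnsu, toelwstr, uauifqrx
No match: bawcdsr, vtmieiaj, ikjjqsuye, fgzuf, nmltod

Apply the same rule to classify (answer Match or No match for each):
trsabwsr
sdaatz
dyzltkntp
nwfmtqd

The rule appears to be: even length AND contains 'r'.

Match, No match, No match, No match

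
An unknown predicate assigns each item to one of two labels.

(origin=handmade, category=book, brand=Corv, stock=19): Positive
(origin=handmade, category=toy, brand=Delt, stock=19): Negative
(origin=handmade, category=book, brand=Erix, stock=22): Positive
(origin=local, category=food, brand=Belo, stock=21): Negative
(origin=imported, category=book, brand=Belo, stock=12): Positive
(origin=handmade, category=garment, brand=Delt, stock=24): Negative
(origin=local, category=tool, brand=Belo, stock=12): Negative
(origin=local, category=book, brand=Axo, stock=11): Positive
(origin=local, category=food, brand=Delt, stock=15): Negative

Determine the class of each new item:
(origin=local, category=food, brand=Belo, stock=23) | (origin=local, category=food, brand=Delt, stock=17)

The pattern is that an item is 'Positive' exactly when: category is book.

Negative, Negative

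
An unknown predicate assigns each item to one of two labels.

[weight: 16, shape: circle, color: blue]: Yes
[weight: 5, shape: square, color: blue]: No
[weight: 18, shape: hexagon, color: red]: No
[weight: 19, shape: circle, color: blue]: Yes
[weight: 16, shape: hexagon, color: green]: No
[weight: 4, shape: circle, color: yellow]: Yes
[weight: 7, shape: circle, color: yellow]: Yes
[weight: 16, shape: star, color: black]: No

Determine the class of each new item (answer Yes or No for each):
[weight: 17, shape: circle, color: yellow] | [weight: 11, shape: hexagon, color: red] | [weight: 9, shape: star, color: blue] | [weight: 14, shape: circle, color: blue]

Yes, No, No, Yes

One predicate separates the groups cleanly: shape is circle.
[weight: 17, shape: circle, color: yellow]: shape is circle, has this property → Yes. [weight: 11, shape: hexagon, color: red]: shape is hexagon, does not pass → No. [weight: 9, shape: star, color: blue]: shape is star, does not pass → No. [weight: 14, shape: circle, color: blue]: shape is circle, has this property → Yes.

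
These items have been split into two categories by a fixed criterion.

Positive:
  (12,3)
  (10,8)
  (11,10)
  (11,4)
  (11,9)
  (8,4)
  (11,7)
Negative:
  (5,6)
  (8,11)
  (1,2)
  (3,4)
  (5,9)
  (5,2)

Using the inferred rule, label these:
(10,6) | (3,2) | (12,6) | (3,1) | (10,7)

Positive, Negative, Positive, Negative, Positive

A rule that fits every label: first > second AND sum ≥ 11 — true of each 'Positive' example, false of each 'Negative' one.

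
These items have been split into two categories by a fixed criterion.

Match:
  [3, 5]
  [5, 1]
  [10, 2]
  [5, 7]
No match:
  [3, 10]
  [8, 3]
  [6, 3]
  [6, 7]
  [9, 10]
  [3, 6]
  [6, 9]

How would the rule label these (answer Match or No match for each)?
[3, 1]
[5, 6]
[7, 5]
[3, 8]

'Match' ⟺ sum is even.
[3, 1]: 3+1 = 4, meets the rule → Match. [5, 6]: 5+6 = 11, does not satisfy this → No match. [7, 5]: 7+5 = 12, meets the rule → Match. [3, 8]: 3+8 = 11, does not satisfy this → No match.

Match, No match, Match, No match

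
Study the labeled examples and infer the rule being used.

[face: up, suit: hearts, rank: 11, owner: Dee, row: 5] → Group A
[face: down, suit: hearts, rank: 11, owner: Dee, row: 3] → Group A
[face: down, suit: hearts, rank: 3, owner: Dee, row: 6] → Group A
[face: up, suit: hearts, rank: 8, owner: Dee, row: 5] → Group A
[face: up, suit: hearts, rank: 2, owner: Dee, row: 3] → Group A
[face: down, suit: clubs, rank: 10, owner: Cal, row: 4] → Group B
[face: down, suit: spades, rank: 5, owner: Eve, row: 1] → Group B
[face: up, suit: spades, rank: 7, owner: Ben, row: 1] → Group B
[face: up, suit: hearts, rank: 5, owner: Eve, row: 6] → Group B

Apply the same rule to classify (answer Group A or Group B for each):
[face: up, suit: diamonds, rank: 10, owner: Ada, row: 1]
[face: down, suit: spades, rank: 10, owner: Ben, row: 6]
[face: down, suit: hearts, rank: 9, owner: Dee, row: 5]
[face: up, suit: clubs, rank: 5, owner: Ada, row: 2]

The common property of the 'Group A' items is: owner is Dee. No 'Group B' item has it.
[face: up, suit: diamonds, rank: 10, owner: Ada, row: 1]: owner is Ada, does not satisfy this → Group B. [face: down, suit: spades, rank: 10, owner: Ben, row: 6]: owner is Ben, does not satisfy this → Group B. [face: down, suit: hearts, rank: 9, owner: Dee, row: 5]: owner is Dee, checks out → Group A. [face: up, suit: clubs, rank: 5, owner: Ada, row: 2]: owner is Ada, does not satisfy this → Group B.

Group B, Group B, Group A, Group B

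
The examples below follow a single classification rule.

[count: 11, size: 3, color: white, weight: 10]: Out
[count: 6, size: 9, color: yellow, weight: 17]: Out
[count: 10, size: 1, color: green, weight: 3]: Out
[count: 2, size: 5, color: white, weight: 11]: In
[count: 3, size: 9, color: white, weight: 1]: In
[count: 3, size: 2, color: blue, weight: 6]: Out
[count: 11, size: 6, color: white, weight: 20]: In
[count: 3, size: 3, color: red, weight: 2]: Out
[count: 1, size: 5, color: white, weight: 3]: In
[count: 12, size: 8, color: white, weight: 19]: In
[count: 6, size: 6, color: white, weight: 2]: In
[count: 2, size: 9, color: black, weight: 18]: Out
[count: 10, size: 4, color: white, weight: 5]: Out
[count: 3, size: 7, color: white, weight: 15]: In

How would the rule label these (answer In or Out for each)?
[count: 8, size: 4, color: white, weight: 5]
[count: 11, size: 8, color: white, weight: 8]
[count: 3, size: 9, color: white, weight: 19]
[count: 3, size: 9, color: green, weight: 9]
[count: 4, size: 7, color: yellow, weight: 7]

The common property of the 'In' items is: color is white AND size ≥ 5. No 'Out' item has it.

Out, In, In, Out, Out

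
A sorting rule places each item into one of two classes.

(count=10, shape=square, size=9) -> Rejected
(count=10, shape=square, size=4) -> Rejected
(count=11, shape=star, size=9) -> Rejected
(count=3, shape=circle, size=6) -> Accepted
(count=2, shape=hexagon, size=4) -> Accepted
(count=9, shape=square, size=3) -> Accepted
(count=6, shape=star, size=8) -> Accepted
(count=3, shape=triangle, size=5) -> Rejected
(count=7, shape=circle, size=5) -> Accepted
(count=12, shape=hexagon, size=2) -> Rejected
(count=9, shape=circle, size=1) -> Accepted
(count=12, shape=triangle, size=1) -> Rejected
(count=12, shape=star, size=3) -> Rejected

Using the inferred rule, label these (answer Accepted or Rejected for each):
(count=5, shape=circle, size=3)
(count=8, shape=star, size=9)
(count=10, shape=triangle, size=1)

Accepted, Accepted, Rejected

The rule appears to be: shape is not triangle AND count ≤ 9.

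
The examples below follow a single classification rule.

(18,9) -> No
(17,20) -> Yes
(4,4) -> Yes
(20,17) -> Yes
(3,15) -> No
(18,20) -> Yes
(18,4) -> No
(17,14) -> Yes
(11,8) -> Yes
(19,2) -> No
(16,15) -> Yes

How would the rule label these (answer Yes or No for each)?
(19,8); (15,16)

No, Yes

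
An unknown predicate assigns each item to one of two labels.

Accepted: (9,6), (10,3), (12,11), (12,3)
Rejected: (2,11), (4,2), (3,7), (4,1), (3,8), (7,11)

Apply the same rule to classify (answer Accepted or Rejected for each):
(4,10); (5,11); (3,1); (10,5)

Rejected, Rejected, Rejected, Accepted

All 'Accepted' examples share one property — first ≥ 8 — and every 'Rejected' example lacks it.
(4,10): first 4 — fails this test, so Rejected. (5,11): first 5 — fails this test, so Rejected. (3,1): first 3 — fails this test, so Rejected. (10,5): first 10 — passes, so Accepted.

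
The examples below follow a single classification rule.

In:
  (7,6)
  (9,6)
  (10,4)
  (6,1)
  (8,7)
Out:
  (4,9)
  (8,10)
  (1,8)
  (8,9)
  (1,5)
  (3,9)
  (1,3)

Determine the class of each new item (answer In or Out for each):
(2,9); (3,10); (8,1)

The simplest hypothesis consistent with all the labels is: first > second.

Out, Out, In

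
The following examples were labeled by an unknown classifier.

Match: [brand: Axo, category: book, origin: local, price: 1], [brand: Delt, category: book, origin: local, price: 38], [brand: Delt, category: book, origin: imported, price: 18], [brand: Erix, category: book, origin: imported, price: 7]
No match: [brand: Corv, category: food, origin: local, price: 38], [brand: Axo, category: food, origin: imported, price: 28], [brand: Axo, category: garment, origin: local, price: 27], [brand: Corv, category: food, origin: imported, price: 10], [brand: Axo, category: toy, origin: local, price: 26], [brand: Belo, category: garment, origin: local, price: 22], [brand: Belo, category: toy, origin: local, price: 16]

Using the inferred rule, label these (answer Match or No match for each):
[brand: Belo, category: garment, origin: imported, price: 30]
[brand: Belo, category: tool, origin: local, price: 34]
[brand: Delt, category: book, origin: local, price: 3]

Checking candidate rules against both groups, what survives is: category is book.

No match, No match, Match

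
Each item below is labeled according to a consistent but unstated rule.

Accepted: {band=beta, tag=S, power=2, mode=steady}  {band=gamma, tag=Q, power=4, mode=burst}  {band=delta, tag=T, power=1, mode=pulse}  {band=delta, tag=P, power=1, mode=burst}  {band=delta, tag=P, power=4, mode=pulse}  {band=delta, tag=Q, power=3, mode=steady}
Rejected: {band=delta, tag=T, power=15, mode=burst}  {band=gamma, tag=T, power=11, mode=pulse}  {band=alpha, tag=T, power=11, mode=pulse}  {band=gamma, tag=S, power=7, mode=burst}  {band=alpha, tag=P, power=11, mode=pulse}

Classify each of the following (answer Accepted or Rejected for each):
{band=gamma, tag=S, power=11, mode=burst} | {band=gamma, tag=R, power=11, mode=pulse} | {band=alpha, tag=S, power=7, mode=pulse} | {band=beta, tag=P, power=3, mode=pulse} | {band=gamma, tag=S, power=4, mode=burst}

Rejected, Rejected, Rejected, Accepted, Accepted

The simplest hypothesis consistent with all the labels is: power ≤ 4.
{band=gamma, tag=S, power=11, mode=burst}: power = 11 — doesn't match, so Rejected. {band=gamma, tag=R, power=11, mode=pulse}: power = 11 — doesn't match, so Rejected. {band=alpha, tag=S, power=7, mode=pulse}: power = 7 — doesn't match, so Rejected. {band=beta, tag=P, power=3, mode=pulse}: power = 3 — has this property, so Accepted. {band=gamma, tag=S, power=4, mode=burst}: power = 4 — has this property, so Accepted.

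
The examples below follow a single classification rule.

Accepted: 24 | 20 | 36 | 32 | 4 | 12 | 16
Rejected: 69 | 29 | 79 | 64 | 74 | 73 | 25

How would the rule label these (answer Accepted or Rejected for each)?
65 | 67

The rule appears to be: even AND at most 36.
65: 65 is odd, 65 > 36, lacks this property → Rejected.
67: 67 is odd, 67 > 36, lacks this property → Rejected.

Rejected, Rejected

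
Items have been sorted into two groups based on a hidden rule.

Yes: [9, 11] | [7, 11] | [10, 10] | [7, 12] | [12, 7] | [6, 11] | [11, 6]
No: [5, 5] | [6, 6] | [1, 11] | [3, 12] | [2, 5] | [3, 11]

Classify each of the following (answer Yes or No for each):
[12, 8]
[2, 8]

Yes, No

One predicate separates the groups cleanly: sum ≥ 17.
Yes: [12, 8], since 12+8 = 20. No: [2, 8], since 2+8 = 10.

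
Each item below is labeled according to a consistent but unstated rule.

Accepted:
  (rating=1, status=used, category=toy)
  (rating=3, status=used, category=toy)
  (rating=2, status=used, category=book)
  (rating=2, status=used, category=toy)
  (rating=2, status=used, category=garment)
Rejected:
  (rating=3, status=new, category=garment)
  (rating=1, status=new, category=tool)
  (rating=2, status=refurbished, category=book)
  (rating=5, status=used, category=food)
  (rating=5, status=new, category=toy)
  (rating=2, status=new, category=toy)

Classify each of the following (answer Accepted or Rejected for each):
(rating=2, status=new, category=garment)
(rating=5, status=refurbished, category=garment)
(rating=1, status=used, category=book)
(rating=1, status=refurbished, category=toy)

Rejected, Rejected, Accepted, Rejected

Rule: status is used AND rating ≤ 3. This holds for each 'Accepted' example and fails for each 'Rejected' one.
Rejected: (rating=2, status=new, category=garment), since status is new, rating = 2. Rejected: (rating=5, status=refurbished, category=garment), since status is refurbished, rating = 5. Accepted: (rating=1, status=used, category=book), since status is used, rating = 1. Rejected: (rating=1, status=refurbished, category=toy), since status is refurbished, rating = 1.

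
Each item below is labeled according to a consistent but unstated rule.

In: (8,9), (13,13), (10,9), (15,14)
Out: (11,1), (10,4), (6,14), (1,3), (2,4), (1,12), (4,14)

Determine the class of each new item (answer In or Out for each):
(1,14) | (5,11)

Out, Out

Every 'In' example satisfies: min ≥ 8. None of the 'Out' examples do.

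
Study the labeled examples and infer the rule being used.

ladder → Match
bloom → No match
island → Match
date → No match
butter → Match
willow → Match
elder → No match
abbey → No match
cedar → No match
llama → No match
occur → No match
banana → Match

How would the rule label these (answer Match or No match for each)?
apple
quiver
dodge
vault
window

'Match' ⟺ length 6.
No match: apple, since length 5.
Match: quiver, since length 6.
No match: dodge, since length 5.
No match: vault, since length 5.
Match: window, since length 6.

No match, Match, No match, No match, Match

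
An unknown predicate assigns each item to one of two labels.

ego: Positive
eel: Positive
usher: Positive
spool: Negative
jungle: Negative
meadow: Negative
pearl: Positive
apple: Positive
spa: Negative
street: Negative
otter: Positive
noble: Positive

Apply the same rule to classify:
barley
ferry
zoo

The simplest hypothesis consistent with all the labels is: odd length AND contains 'e'.

Negative, Positive, Negative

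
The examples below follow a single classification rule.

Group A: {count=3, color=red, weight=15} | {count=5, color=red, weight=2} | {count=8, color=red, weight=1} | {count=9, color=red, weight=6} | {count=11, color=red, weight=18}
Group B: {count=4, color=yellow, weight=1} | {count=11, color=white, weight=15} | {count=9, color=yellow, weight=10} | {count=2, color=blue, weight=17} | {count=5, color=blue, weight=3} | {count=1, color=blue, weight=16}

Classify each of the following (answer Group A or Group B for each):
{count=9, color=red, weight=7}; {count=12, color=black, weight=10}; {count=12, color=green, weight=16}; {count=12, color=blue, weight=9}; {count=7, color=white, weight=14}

Group A, Group B, Group B, Group B, Group B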